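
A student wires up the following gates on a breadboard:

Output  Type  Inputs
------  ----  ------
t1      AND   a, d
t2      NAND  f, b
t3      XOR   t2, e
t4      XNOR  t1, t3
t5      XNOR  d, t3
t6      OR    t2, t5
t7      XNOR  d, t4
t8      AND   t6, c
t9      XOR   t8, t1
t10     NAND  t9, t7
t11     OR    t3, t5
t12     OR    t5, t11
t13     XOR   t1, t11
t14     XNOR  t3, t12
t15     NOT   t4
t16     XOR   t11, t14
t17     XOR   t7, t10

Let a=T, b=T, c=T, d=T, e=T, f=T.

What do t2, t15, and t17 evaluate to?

t1 = a AND d = T AND T = T
t2 = f NAND b = T NAND T = F
t3 = t2 XOR e = F XOR T = T
t4 = t1 XNOR t3 = T XNOR T = T
t5 = d XNOR t3 = T XNOR T = T
t6 = t2 OR t5 = F OR T = T
t7 = d XNOR t4 = T XNOR T = T
t8 = t6 AND c = T AND T = T
t9 = t8 XOR t1 = T XOR T = F
t10 = t9 NAND t7 = F NAND T = T
t15 = NOT t4 = NOT T = F
t17 = t7 XOR t10 = T XOR T = F

t2 = F  t15 = F  t17 = F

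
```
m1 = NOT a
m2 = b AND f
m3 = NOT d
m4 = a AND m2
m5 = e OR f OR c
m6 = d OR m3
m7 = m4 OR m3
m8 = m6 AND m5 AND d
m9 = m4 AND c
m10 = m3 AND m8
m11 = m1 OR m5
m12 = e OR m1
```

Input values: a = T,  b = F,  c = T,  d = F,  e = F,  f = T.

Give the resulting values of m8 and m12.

m1 = NOT a = NOT T = F
m3 = NOT d = NOT F = T
m5 = e OR f OR c = F OR T OR T = T
m6 = d OR m3 = F OR T = T
m8 = m6 AND m5 AND d = T AND T AND F = F
m12 = e OR m1 = F OR F = F

m8 = F  m12 = F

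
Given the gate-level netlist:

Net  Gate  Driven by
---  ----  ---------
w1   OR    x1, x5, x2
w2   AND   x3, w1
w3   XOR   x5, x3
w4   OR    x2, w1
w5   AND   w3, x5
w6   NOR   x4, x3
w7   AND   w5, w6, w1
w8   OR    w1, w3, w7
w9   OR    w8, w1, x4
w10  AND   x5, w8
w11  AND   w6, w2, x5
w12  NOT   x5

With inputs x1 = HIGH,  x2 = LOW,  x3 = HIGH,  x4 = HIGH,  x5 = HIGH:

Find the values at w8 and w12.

w1 = x1 OR x5 OR x2 = HIGH OR HIGH OR LOW = HIGH
w3 = x5 XOR x3 = HIGH XOR HIGH = LOW
w5 = w3 AND x5 = LOW AND HIGH = LOW
w6 = x4 NOR x3 = HIGH NOR HIGH = LOW
w7 = w5 AND w6 AND w1 = LOW AND LOW AND HIGH = LOW
w8 = w1 OR w3 OR w7 = HIGH OR LOW OR LOW = HIGH
w12 = NOT x5 = NOT HIGH = LOW

w8 = HIGH  w12 = LOW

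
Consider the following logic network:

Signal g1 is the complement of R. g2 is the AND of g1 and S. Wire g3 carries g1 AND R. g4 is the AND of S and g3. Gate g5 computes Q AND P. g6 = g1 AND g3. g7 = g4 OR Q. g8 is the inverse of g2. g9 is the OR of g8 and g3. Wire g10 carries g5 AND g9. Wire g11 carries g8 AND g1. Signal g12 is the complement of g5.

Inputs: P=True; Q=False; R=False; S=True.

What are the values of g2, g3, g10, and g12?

g2 = True, g3 = False, g10 = False, g12 = True

g1 = NOT R = NOT False = True
g2 = g1 AND S = True AND True = True
g3 = g1 AND R = True AND False = False
g5 = Q AND P = False AND True = False
g8 = NOT g2 = NOT True = False
g9 = g8 OR g3 = False OR False = False
g10 = g5 AND g9 = False AND False = False
g12 = NOT g5 = NOT False = True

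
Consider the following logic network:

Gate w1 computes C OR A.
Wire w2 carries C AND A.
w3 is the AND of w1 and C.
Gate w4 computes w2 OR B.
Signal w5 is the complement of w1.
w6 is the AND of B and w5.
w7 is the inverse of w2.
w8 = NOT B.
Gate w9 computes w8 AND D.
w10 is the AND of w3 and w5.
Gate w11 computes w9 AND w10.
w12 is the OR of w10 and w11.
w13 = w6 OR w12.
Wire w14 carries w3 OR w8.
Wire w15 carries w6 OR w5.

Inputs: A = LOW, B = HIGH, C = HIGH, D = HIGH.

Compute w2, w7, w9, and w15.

w1 = C OR A = HIGH OR LOW = HIGH
w2 = C AND A = HIGH AND LOW = LOW
w5 = NOT w1 = NOT HIGH = LOW
w6 = B AND w5 = HIGH AND LOW = LOW
w7 = NOT w2 = NOT LOW = HIGH
w8 = NOT B = NOT HIGH = LOW
w9 = w8 AND D = LOW AND HIGH = LOW
w15 = w6 OR w5 = LOW OR LOW = LOW

w2 = LOW, w7 = HIGH, w9 = LOW, w15 = LOW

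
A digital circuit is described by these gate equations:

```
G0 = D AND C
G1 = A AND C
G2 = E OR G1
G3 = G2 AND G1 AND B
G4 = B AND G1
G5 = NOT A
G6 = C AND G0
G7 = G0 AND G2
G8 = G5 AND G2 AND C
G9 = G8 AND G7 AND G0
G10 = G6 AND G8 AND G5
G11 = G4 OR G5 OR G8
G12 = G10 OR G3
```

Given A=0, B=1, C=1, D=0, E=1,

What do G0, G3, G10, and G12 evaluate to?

G0 = 0  G3 = 0  G10 = 0  G12 = 0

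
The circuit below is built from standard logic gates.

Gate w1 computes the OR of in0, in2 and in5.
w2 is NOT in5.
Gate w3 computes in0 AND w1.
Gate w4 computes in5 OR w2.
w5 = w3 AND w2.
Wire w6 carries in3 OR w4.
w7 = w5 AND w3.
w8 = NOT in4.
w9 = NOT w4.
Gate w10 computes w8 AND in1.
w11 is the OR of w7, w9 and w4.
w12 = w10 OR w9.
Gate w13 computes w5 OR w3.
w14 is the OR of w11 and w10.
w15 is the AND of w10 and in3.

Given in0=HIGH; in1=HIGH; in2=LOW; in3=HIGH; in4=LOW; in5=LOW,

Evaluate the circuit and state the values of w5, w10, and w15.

w1 = in0 OR in2 OR in5 = HIGH OR LOW OR LOW = HIGH
w2 = NOT in5 = NOT LOW = HIGH
w3 = in0 AND w1 = HIGH AND HIGH = HIGH
w5 = w3 AND w2 = HIGH AND HIGH = HIGH
w8 = NOT in4 = NOT LOW = HIGH
w10 = w8 AND in1 = HIGH AND HIGH = HIGH
w15 = w10 AND in3 = HIGH AND HIGH = HIGH

w5 = HIGH; w10 = HIGH; w15 = HIGH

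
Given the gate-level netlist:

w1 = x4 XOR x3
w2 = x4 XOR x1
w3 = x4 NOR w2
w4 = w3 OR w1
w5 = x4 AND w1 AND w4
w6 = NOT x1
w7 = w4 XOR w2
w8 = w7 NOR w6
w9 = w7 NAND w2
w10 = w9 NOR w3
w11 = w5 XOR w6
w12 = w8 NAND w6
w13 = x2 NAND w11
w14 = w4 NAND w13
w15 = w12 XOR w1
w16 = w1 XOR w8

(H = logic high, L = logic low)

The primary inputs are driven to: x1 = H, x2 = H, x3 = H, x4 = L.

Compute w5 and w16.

w1 = x4 XOR x3 = L XOR H = H
w2 = x4 XOR x1 = L XOR H = H
w3 = x4 NOR w2 = L NOR H = L
w4 = w3 OR w1 = L OR H = H
w5 = x4 AND w1 AND w4 = L AND H AND H = L
w6 = NOT x1 = NOT H = L
w7 = w4 XOR w2 = H XOR H = L
w8 = w7 NOR w6 = L NOR L = H
w16 = w1 XOR w8 = H XOR H = L

w5 = L; w16 = L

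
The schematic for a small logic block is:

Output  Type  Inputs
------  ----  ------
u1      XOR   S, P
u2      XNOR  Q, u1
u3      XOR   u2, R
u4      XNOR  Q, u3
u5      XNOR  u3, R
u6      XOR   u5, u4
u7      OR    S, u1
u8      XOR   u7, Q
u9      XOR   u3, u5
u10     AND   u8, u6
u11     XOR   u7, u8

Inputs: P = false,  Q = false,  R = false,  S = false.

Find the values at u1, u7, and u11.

u1 = S XOR P = false XOR false = false
u7 = S OR u1 = false OR false = false
u8 = u7 XOR Q = false XOR false = false
u11 = u7 XOR u8 = false XOR false = false

u1 = false; u7 = false; u11 = false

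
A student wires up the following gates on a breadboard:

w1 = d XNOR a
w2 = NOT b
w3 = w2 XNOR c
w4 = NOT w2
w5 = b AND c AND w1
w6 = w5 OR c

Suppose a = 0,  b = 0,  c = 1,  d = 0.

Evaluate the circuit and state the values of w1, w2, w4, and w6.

w1 = d XNOR a = 0 XNOR 0 = 1
w2 = NOT b = NOT 0 = 1
w4 = NOT w2 = NOT 1 = 0
w5 = b AND c AND w1 = 0 AND 1 AND 1 = 0
w6 = w5 OR c = 0 OR 1 = 1

w1 = 1  w2 = 1  w4 = 0  w6 = 1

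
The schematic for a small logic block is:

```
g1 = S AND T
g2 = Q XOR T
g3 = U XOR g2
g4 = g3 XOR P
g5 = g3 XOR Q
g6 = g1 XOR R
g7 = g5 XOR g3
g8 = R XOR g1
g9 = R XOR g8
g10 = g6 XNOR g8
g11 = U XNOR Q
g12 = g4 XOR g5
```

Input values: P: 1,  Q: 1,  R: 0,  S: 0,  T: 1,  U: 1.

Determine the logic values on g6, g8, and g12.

g1 = S AND T = 0 AND 1 = 0
g2 = Q XOR T = 1 XOR 1 = 0
g3 = U XOR g2 = 1 XOR 0 = 1
g4 = g3 XOR P = 1 XOR 1 = 0
g5 = g3 XOR Q = 1 XOR 1 = 0
g6 = g1 XOR R = 0 XOR 0 = 0
g8 = R XOR g1 = 0 XOR 0 = 0
g12 = g4 XOR g5 = 0 XOR 0 = 0

g6 = 0  g8 = 0  g12 = 0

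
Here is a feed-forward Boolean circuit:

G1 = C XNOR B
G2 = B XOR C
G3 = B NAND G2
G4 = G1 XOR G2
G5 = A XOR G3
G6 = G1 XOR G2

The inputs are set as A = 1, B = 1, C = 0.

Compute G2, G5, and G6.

G2 = 1, G5 = 1, G6 = 1

G1 = C XNOR B = 0 XNOR 1 = 0
G2 = B XOR C = 1 XOR 0 = 1
G3 = B NAND G2 = 1 NAND 1 = 0
G5 = A XOR G3 = 1 XOR 0 = 1
G6 = G1 XOR G2 = 0 XOR 1 = 1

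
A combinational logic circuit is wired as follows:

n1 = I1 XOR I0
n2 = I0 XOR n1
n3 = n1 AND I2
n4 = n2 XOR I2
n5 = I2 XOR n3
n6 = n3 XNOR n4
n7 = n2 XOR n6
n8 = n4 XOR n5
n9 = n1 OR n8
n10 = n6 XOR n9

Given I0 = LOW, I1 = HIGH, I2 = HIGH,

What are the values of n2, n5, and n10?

n2 = HIGH  n5 = LOW  n10 = HIGH

n1 = I1 XOR I0 = HIGH XOR LOW = HIGH
n2 = I0 XOR n1 = LOW XOR HIGH = HIGH
n3 = n1 AND I2 = HIGH AND HIGH = HIGH
n4 = n2 XOR I2 = HIGH XOR HIGH = LOW
n5 = I2 XOR n3 = HIGH XOR HIGH = LOW
n6 = n3 XNOR n4 = HIGH XNOR LOW = LOW
n8 = n4 XOR n5 = LOW XOR LOW = LOW
n9 = n1 OR n8 = HIGH OR LOW = HIGH
n10 = n6 XOR n9 = LOW XOR HIGH = HIGH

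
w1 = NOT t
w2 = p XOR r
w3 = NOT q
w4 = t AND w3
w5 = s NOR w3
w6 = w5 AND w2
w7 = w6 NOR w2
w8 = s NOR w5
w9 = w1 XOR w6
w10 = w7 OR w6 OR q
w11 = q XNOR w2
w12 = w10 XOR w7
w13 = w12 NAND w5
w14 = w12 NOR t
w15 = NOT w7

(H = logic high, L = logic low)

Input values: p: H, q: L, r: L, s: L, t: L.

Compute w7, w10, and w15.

w7 = L  w10 = L  w15 = H

w2 = p XOR r = H XOR L = H
w3 = NOT q = NOT L = H
w5 = s NOR w3 = L NOR H = L
w6 = w5 AND w2 = L AND H = L
w7 = w6 NOR w2 = L NOR H = L
w10 = w7 OR w6 OR q = L OR L OR L = L
w15 = NOT w7 = NOT L = H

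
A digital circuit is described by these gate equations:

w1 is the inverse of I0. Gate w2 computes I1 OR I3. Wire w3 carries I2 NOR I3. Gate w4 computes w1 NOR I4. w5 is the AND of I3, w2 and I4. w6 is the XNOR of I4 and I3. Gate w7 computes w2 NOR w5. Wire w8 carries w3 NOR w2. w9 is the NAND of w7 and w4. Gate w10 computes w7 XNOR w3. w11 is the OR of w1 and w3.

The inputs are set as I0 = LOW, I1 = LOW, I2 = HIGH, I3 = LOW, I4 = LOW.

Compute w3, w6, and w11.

w1 = NOT I0 = NOT LOW = HIGH
w3 = I2 NOR I3 = HIGH NOR LOW = LOW
w6 = I4 XNOR I3 = LOW XNOR LOW = HIGH
w11 = w1 OR w3 = HIGH OR LOW = HIGH

w3 = LOW, w6 = HIGH, w11 = HIGH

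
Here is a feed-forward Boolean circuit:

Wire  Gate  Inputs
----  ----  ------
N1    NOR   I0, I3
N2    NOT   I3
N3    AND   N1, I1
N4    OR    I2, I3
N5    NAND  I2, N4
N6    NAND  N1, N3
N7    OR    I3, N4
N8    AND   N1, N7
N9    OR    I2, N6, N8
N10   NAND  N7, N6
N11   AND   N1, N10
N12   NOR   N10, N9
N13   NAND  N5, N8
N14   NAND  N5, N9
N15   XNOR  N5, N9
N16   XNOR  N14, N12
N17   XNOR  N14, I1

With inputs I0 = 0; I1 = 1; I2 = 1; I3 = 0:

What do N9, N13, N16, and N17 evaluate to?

N1 = I0 NOR I3 = 0 NOR 0 = 1
N3 = N1 AND I1 = 1 AND 1 = 1
N4 = I2 OR I3 = 1 OR 0 = 1
N5 = I2 NAND N4 = 1 NAND 1 = 0
N6 = N1 NAND N3 = 1 NAND 1 = 0
N7 = I3 OR N4 = 0 OR 1 = 1
N8 = N1 AND N7 = 1 AND 1 = 1
N9 = I2 OR N6 OR N8 = 1 OR 0 OR 1 = 1
N10 = N7 NAND N6 = 1 NAND 0 = 1
N12 = N10 NOR N9 = 1 NOR 1 = 0
N13 = N5 NAND N8 = 0 NAND 1 = 1
N14 = N5 NAND N9 = 0 NAND 1 = 1
N16 = N14 XNOR N12 = 1 XNOR 0 = 0
N17 = N14 XNOR I1 = 1 XNOR 1 = 1

N9 = 1, N13 = 1, N16 = 0, N17 = 1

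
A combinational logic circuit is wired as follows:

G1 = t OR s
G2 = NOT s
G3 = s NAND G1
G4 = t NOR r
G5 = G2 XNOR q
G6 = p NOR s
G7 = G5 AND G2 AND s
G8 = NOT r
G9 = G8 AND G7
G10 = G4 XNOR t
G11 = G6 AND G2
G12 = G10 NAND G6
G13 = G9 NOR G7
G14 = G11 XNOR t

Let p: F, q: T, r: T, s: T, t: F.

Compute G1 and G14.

G1 = T, G14 = T

G1 = t OR s = F OR T = T
G2 = NOT s = NOT T = F
G6 = p NOR s = F NOR T = F
G11 = G6 AND G2 = F AND F = F
G14 = G11 XNOR t = F XNOR F = T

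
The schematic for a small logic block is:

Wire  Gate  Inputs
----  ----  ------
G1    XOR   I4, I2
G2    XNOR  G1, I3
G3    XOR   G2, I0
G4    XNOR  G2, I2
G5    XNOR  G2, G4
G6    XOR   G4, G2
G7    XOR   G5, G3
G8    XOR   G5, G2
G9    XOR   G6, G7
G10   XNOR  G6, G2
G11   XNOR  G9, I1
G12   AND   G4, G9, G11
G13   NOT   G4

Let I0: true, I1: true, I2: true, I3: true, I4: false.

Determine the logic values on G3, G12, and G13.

G1 = I4 XOR I2 = false XOR true = true
G2 = G1 XNOR I3 = true XNOR true = true
G3 = G2 XOR I0 = true XOR true = false
G4 = G2 XNOR I2 = true XNOR true = true
G5 = G2 XNOR G4 = true XNOR true = true
G6 = G4 XOR G2 = true XOR true = false
G7 = G5 XOR G3 = true XOR false = true
G9 = G6 XOR G7 = false XOR true = true
G11 = G9 XNOR I1 = true XNOR true = true
G12 = G4 AND G9 AND G11 = true AND true AND true = true
G13 = NOT G4 = NOT true = false

G3 = false, G12 = true, G13 = false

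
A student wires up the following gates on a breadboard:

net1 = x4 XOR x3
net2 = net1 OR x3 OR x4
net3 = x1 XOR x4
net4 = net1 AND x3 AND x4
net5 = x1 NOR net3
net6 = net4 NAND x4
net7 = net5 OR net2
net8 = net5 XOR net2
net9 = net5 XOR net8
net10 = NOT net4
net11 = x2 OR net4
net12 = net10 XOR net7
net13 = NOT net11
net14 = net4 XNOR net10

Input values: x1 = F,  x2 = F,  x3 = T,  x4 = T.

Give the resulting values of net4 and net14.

net1 = x4 XOR x3 = T XOR T = F
net4 = net1 AND x3 AND x4 = F AND T AND T = F
net10 = NOT net4 = NOT F = T
net14 = net4 XNOR net10 = F XNOR T = F

net4 = F, net14 = F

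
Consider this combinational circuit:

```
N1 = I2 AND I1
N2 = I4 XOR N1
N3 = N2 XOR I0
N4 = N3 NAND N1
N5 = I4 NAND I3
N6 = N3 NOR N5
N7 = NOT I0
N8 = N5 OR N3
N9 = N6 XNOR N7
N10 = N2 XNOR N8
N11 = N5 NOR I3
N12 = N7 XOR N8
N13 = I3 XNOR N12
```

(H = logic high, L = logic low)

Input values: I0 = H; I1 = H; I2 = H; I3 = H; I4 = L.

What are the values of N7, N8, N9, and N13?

N7 = L  N8 = H  N9 = H  N13 = H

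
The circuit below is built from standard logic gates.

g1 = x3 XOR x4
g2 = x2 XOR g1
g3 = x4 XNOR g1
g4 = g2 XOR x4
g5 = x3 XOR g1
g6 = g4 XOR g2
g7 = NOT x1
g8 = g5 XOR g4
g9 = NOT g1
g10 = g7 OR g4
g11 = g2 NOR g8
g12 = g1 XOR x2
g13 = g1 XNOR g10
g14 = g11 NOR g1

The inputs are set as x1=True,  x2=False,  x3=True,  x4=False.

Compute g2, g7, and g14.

g2 = True, g7 = False, g14 = False

g1 = x3 XOR x4 = True XOR False = True
g2 = x2 XOR g1 = False XOR True = True
g4 = g2 XOR x4 = True XOR False = True
g5 = x3 XOR g1 = True XOR True = False
g7 = NOT x1 = NOT True = False
g8 = g5 XOR g4 = False XOR True = True
g11 = g2 NOR g8 = True NOR True = False
g14 = g11 NOR g1 = False NOR True = False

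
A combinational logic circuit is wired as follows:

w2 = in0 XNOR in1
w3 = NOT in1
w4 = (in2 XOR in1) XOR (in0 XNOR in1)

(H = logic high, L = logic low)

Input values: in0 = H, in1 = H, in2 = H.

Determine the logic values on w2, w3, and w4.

w2 = H  w3 = L  w4 = H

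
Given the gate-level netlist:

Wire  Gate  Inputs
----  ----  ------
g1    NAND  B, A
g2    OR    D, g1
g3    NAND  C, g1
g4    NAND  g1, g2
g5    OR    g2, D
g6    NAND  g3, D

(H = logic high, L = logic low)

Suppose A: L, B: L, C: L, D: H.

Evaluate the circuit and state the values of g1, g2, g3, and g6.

g1 = H, g2 = H, g3 = H, g6 = L

g1 = B NAND A = L NAND L = H
g2 = D OR g1 = H OR H = H
g3 = C NAND g1 = L NAND H = H
g6 = g3 NAND D = H NAND H = L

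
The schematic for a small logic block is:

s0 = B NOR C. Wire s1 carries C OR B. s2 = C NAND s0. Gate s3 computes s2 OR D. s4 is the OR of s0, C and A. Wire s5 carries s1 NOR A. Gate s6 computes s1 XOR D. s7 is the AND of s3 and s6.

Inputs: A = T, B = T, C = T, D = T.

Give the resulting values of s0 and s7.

s0 = F  s7 = F

s0 = B NOR C = T NOR T = F
s1 = C OR B = T OR T = T
s2 = C NAND s0 = T NAND F = T
s3 = s2 OR D = T OR T = T
s6 = s1 XOR D = T XOR T = F
s7 = s3 AND s6 = T AND F = F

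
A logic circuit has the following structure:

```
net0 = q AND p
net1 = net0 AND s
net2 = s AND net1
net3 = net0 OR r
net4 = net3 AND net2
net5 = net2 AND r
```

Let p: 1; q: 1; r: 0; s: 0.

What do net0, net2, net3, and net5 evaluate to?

net0 = q AND p = 1 AND 1 = 1
net1 = net0 AND s = 1 AND 0 = 0
net2 = s AND net1 = 0 AND 0 = 0
net3 = net0 OR r = 1 OR 0 = 1
net5 = net2 AND r = 0 AND 0 = 0

net0 = 1, net2 = 0, net3 = 1, net5 = 0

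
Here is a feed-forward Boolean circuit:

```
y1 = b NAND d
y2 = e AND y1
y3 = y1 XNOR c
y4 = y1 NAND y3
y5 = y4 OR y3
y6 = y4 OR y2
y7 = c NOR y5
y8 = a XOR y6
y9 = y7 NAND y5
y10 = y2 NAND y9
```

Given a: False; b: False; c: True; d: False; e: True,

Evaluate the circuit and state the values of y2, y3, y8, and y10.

y2 = True  y3 = True  y8 = True  y10 = False

y1 = b NAND d = False NAND False = True
y2 = e AND y1 = True AND True = True
y3 = y1 XNOR c = True XNOR True = True
y4 = y1 NAND y3 = True NAND True = False
y5 = y4 OR y3 = False OR True = True
y6 = y4 OR y2 = False OR True = True
y7 = c NOR y5 = True NOR True = False
y8 = a XOR y6 = False XOR True = True
y9 = y7 NAND y5 = False NAND True = True
y10 = y2 NAND y9 = True NAND True = False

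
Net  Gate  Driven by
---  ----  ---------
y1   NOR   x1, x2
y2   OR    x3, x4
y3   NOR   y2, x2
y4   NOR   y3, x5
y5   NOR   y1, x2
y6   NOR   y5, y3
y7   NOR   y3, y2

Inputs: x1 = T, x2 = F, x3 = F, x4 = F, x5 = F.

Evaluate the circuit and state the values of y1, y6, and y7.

y1 = x1 NOR x2 = T NOR F = F
y2 = x3 OR x4 = F OR F = F
y3 = y2 NOR x2 = F NOR F = T
y5 = y1 NOR x2 = F NOR F = T
y6 = y5 NOR y3 = T NOR T = F
y7 = y3 NOR y2 = T NOR F = F

y1 = F, y6 = F, y7 = F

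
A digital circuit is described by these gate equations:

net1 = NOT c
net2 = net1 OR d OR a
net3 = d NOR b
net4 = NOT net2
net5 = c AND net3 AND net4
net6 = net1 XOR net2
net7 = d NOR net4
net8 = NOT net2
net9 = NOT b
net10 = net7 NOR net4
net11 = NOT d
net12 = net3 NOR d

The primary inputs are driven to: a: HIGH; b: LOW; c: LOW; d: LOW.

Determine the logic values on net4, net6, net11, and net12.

net4 = LOW, net6 = LOW, net11 = HIGH, net12 = LOW

net1 = NOT c = NOT LOW = HIGH
net2 = net1 OR d OR a = HIGH OR LOW OR HIGH = HIGH
net3 = d NOR b = LOW NOR LOW = HIGH
net4 = NOT net2 = NOT HIGH = LOW
net6 = net1 XOR net2 = HIGH XOR HIGH = LOW
net11 = NOT d = NOT LOW = HIGH
net12 = net3 NOR d = HIGH NOR LOW = LOW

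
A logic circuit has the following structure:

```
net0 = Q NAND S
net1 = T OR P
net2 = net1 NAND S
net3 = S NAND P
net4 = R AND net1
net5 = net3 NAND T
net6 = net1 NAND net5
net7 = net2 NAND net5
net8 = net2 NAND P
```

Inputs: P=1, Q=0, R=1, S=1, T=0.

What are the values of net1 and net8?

net1 = T OR P = 0 OR 1 = 1
net2 = net1 NAND S = 1 NAND 1 = 0
net8 = net2 NAND P = 0 NAND 1 = 1

net1 = 1, net8 = 1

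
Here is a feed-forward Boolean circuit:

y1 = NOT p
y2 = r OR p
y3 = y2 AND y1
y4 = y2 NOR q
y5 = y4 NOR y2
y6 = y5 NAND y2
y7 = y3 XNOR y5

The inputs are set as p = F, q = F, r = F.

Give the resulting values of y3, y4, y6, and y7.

y3 = F, y4 = T, y6 = T, y7 = T

y1 = NOT p = NOT F = T
y2 = r OR p = F OR F = F
y3 = y2 AND y1 = F AND T = F
y4 = y2 NOR q = F NOR F = T
y5 = y4 NOR y2 = T NOR F = F
y6 = y5 NAND y2 = F NAND F = T
y7 = y3 XNOR y5 = F XNOR F = T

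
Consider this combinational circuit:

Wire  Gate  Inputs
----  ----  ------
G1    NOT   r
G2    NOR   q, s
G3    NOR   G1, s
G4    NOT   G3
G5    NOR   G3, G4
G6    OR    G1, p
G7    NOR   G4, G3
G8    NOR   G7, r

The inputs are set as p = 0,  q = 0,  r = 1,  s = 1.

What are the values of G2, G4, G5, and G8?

G1 = NOT r = NOT 1 = 0
G2 = q NOR s = 0 NOR 1 = 0
G3 = G1 NOR s = 0 NOR 1 = 0
G4 = NOT G3 = NOT 0 = 1
G5 = G3 NOR G4 = 0 NOR 1 = 0
G7 = G4 NOR G3 = 1 NOR 0 = 0
G8 = G7 NOR r = 0 NOR 1 = 0

G2 = 0, G4 = 1, G5 = 0, G8 = 0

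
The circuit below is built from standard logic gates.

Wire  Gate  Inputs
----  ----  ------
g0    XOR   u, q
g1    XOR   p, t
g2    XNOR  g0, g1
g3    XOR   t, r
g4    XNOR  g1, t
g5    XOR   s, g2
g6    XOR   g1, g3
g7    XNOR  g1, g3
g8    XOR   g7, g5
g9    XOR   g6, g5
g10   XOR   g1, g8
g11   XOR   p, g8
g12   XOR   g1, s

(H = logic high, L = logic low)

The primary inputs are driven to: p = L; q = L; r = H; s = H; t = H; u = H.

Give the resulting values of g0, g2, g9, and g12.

g0 = H  g2 = H  g9 = H  g12 = L

g0 = u XOR q = H XOR L = H
g1 = p XOR t = L XOR H = H
g2 = g0 XNOR g1 = H XNOR H = H
g3 = t XOR r = H XOR H = L
g5 = s XOR g2 = H XOR H = L
g6 = g1 XOR g3 = H XOR L = H
g9 = g6 XOR g5 = H XOR L = H
g12 = g1 XOR s = H XOR H = L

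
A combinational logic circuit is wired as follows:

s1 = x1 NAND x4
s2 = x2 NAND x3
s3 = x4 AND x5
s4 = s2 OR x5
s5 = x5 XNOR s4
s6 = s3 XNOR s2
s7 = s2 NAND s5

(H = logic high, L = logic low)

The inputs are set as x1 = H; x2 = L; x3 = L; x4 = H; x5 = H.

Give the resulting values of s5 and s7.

s2 = x2 NAND x3 = L NAND L = H
s4 = s2 OR x5 = H OR H = H
s5 = x5 XNOR s4 = H XNOR H = H
s7 = s2 NAND s5 = H NAND H = L

s5 = H, s7 = L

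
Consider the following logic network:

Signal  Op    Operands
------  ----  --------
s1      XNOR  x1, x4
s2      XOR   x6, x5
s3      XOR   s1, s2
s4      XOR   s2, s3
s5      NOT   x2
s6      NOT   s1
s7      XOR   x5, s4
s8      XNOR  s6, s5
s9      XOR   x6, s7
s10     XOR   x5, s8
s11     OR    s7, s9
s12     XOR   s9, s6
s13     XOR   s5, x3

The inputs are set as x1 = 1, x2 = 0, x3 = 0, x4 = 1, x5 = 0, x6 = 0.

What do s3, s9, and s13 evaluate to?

s3 = 1  s9 = 1  s13 = 1

s1 = x1 XNOR x4 = 1 XNOR 1 = 1
s2 = x6 XOR x5 = 0 XOR 0 = 0
s3 = s1 XOR s2 = 1 XOR 0 = 1
s4 = s2 XOR s3 = 0 XOR 1 = 1
s5 = NOT x2 = NOT 0 = 1
s7 = x5 XOR s4 = 0 XOR 1 = 1
s9 = x6 XOR s7 = 0 XOR 1 = 1
s13 = s5 XOR x3 = 1 XOR 0 = 1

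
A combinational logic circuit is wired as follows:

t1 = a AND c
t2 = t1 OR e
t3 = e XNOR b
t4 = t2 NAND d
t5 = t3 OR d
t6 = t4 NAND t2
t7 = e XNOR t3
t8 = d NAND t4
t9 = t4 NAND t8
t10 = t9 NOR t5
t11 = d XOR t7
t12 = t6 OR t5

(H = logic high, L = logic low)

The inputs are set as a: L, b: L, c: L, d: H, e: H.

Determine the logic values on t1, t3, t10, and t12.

t1 = L, t3 = L, t10 = L, t12 = H

t1 = a AND c = L AND L = L
t2 = t1 OR e = L OR H = H
t3 = e XNOR b = H XNOR L = L
t4 = t2 NAND d = H NAND H = L
t5 = t3 OR d = L OR H = H
t6 = t4 NAND t2 = L NAND H = H
t8 = d NAND t4 = H NAND L = H
t9 = t4 NAND t8 = L NAND H = H
t10 = t9 NOR t5 = H NOR H = L
t12 = t6 OR t5 = H OR H = H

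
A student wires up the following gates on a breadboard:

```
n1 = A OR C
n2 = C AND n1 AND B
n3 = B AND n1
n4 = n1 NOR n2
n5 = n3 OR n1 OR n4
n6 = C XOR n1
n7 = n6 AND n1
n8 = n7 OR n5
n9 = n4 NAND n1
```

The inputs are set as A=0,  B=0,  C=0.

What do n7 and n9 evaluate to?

n7 = 0, n9 = 1

n1 = A OR C = 0 OR 0 = 0
n2 = C AND n1 AND B = 0 AND 0 AND 0 = 0
n4 = n1 NOR n2 = 0 NOR 0 = 1
n6 = C XOR n1 = 0 XOR 0 = 0
n7 = n6 AND n1 = 0 AND 0 = 0
n9 = n4 NAND n1 = 1 NAND 0 = 1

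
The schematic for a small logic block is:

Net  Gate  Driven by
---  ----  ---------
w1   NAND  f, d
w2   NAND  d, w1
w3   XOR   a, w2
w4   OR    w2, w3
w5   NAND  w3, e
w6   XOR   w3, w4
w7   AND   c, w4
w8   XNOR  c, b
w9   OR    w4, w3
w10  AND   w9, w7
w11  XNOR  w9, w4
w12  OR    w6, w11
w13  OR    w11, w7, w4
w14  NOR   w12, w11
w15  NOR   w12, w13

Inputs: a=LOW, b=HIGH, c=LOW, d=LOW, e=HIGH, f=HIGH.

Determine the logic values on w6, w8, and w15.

w6 = LOW; w8 = LOW; w15 = LOW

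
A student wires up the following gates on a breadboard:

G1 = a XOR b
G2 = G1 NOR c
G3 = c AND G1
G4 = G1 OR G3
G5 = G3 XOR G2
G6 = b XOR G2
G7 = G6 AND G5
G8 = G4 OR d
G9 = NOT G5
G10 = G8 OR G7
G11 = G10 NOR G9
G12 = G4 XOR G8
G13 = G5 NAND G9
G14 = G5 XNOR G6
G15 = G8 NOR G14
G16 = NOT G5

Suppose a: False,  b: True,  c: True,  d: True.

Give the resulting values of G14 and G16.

G14 = True  G16 = False

G1 = a XOR b = False XOR True = True
G2 = G1 NOR c = True NOR True = False
G3 = c AND G1 = True AND True = True
G5 = G3 XOR G2 = True XOR False = True
G6 = b XOR G2 = True XOR False = True
G14 = G5 XNOR G6 = True XNOR True = True
G16 = NOT G5 = NOT True = False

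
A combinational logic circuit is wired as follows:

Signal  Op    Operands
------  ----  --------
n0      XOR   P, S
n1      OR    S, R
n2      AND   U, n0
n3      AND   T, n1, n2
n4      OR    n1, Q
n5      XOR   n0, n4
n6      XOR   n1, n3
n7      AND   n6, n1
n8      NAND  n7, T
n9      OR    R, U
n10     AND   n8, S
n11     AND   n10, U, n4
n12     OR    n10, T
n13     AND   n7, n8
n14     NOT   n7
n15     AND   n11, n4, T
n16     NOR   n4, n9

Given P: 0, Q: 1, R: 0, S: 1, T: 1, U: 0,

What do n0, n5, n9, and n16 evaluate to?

n0 = 1, n5 = 0, n9 = 0, n16 = 0

n0 = P XOR S = 0 XOR 1 = 1
n1 = S OR R = 1 OR 0 = 1
n4 = n1 OR Q = 1 OR 1 = 1
n5 = n0 XOR n4 = 1 XOR 1 = 0
n9 = R OR U = 0 OR 0 = 0
n16 = n4 NOR n9 = 1 NOR 0 = 0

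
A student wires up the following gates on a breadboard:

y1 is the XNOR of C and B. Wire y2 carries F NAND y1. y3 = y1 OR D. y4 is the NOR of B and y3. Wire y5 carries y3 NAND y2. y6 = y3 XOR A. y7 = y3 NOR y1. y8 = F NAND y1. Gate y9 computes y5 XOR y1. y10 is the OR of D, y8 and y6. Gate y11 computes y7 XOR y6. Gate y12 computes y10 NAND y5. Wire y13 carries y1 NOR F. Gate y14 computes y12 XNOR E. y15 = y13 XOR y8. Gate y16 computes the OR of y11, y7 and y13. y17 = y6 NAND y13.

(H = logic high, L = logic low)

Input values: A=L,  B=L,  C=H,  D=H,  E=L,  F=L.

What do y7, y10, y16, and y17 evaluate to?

y7 = L, y10 = H, y16 = H, y17 = L

y1 = C XNOR B = H XNOR L = L
y3 = y1 OR D = L OR H = H
y6 = y3 XOR A = H XOR L = H
y7 = y3 NOR y1 = H NOR L = L
y8 = F NAND y1 = L NAND L = H
y10 = D OR y8 OR y6 = H OR H OR H = H
y11 = y7 XOR y6 = L XOR H = H
y13 = y1 NOR F = L NOR L = H
y16 = y11 OR y7 OR y13 = H OR L OR H = H
y17 = y6 NAND y13 = H NAND H = L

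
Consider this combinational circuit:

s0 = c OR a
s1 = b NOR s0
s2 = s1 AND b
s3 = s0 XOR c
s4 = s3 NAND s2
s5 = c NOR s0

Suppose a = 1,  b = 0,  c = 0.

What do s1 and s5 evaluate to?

s0 = c OR a = 0 OR 1 = 1
s1 = b NOR s0 = 0 NOR 1 = 0
s5 = c NOR s0 = 0 NOR 1 = 0

s1 = 0; s5 = 0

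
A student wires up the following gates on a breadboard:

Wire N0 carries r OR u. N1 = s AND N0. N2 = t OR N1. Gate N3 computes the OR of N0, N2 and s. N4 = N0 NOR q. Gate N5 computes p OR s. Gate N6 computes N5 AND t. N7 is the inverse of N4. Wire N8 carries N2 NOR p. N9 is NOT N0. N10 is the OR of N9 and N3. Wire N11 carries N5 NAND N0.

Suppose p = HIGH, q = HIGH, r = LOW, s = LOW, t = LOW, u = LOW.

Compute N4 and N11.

N0 = r OR u = LOW OR LOW = LOW
N4 = N0 NOR q = LOW NOR HIGH = LOW
N5 = p OR s = HIGH OR LOW = HIGH
N11 = N5 NAND N0 = HIGH NAND LOW = HIGH

N4 = LOW; N11 = HIGH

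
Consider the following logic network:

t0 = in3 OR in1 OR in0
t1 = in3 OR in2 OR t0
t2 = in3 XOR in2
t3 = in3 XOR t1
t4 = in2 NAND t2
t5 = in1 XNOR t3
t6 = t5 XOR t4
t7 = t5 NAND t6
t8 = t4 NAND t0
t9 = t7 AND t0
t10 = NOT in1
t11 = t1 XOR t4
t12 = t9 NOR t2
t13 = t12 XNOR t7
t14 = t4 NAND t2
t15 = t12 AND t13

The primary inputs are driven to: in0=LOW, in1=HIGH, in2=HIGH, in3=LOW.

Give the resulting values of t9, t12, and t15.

t0 = in3 OR in1 OR in0 = LOW OR HIGH OR LOW = HIGH
t1 = in3 OR in2 OR t0 = LOW OR HIGH OR HIGH = HIGH
t2 = in3 XOR in2 = LOW XOR HIGH = HIGH
t3 = in3 XOR t1 = LOW XOR HIGH = HIGH
t4 = in2 NAND t2 = HIGH NAND HIGH = LOW
t5 = in1 XNOR t3 = HIGH XNOR HIGH = HIGH
t6 = t5 XOR t4 = HIGH XOR LOW = HIGH
t7 = t5 NAND t6 = HIGH NAND HIGH = LOW
t9 = t7 AND t0 = LOW AND HIGH = LOW
t12 = t9 NOR t2 = LOW NOR HIGH = LOW
t13 = t12 XNOR t7 = LOW XNOR LOW = HIGH
t15 = t12 AND t13 = LOW AND HIGH = LOW

t9 = LOW; t12 = LOW; t15 = LOW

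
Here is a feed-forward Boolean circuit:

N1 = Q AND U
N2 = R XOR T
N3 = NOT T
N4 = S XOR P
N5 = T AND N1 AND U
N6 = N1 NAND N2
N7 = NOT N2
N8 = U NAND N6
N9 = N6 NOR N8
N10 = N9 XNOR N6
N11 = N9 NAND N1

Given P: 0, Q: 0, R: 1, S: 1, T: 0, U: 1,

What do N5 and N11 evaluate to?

N5 = 0, N11 = 1

N1 = Q AND U = 0 AND 1 = 0
N2 = R XOR T = 1 XOR 0 = 1
N5 = T AND N1 AND U = 0 AND 0 AND 1 = 0
N6 = N1 NAND N2 = 0 NAND 1 = 1
N8 = U NAND N6 = 1 NAND 1 = 0
N9 = N6 NOR N8 = 1 NOR 0 = 0
N11 = N9 NAND N1 = 0 NAND 0 = 1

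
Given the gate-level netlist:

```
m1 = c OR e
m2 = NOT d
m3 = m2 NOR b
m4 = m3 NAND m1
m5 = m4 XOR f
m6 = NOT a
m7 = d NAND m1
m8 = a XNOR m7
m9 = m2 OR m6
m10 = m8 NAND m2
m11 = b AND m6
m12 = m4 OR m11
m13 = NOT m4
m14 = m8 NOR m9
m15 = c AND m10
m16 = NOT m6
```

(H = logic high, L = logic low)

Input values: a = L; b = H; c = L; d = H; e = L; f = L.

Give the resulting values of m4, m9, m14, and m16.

m1 = c OR e = L OR L = L
m2 = NOT d = NOT H = L
m3 = m2 NOR b = L NOR H = L
m4 = m3 NAND m1 = L NAND L = H
m6 = NOT a = NOT L = H
m7 = d NAND m1 = H NAND L = H
m8 = a XNOR m7 = L XNOR H = L
m9 = m2 OR m6 = L OR H = H
m14 = m8 NOR m9 = L NOR H = L
m16 = NOT m6 = NOT H = L

m4 = H, m9 = H, m14 = L, m16 = L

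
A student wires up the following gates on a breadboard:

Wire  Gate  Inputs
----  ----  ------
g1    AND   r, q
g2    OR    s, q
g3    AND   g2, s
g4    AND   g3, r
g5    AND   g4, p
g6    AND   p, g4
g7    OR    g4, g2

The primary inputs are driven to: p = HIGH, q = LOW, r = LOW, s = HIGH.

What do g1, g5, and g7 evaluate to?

g1 = LOW, g5 = LOW, g7 = HIGH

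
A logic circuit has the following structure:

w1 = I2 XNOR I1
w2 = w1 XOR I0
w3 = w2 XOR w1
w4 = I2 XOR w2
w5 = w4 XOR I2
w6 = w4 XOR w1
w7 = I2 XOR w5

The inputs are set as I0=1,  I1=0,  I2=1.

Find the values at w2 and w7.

w1 = I2 XNOR I1 = 1 XNOR 0 = 0
w2 = w1 XOR I0 = 0 XOR 1 = 1
w4 = I2 XOR w2 = 1 XOR 1 = 0
w5 = w4 XOR I2 = 0 XOR 1 = 1
w7 = I2 XOR w5 = 1 XOR 1 = 0

w2 = 1  w7 = 0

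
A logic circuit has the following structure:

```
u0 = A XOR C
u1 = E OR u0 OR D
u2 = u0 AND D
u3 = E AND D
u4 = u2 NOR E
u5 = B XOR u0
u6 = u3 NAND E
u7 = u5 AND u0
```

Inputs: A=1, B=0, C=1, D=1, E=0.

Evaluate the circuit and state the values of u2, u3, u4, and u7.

u2 = 0, u3 = 0, u4 = 1, u7 = 0

u0 = A XOR C = 1 XOR 1 = 0
u2 = u0 AND D = 0 AND 1 = 0
u3 = E AND D = 0 AND 1 = 0
u4 = u2 NOR E = 0 NOR 0 = 1
u5 = B XOR u0 = 0 XOR 0 = 0
u7 = u5 AND u0 = 0 AND 0 = 0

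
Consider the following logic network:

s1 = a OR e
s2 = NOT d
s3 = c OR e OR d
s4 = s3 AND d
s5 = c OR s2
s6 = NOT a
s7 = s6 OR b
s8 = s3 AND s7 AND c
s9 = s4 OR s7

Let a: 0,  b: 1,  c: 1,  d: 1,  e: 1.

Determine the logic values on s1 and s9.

s1 = 1  s9 = 1

s1 = a OR e = 0 OR 1 = 1
s3 = c OR e OR d = 1 OR 1 OR 1 = 1
s4 = s3 AND d = 1 AND 1 = 1
s6 = NOT a = NOT 0 = 1
s7 = s6 OR b = 1 OR 1 = 1
s9 = s4 OR s7 = 1 OR 1 = 1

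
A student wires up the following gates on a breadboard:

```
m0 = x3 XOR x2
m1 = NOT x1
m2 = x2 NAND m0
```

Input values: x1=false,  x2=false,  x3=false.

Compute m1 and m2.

m0 = x3 XOR x2 = false XOR false = false
m1 = NOT x1 = NOT false = true
m2 = x2 NAND m0 = false NAND false = true

m1 = true, m2 = true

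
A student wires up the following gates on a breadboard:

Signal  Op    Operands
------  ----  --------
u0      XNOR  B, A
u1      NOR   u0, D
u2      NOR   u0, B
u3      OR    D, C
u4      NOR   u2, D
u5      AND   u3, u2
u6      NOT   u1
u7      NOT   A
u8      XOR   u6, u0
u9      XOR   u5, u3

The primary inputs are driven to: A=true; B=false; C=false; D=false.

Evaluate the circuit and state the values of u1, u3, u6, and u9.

u0 = B XNOR A = false XNOR true = false
u1 = u0 NOR D = false NOR false = true
u2 = u0 NOR B = false NOR false = true
u3 = D OR C = false OR false = false
u5 = u3 AND u2 = false AND true = false
u6 = NOT u1 = NOT true = false
u9 = u5 XOR u3 = false XOR false = false

u1 = true, u3 = false, u6 = false, u9 = false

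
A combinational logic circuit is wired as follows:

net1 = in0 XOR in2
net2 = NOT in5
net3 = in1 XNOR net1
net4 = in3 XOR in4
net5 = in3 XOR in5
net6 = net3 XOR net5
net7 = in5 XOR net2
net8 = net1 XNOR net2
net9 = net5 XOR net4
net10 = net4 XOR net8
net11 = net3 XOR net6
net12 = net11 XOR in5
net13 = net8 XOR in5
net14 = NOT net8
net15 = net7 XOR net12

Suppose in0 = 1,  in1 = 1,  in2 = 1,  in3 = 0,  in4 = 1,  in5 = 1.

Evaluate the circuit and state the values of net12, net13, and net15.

net1 = in0 XOR in2 = 1 XOR 1 = 0
net2 = NOT in5 = NOT 1 = 0
net3 = in1 XNOR net1 = 1 XNOR 0 = 0
net5 = in3 XOR in5 = 0 XOR 1 = 1
net6 = net3 XOR net5 = 0 XOR 1 = 1
net7 = in5 XOR net2 = 1 XOR 0 = 1
net8 = net1 XNOR net2 = 0 XNOR 0 = 1
net11 = net3 XOR net6 = 0 XOR 1 = 1
net12 = net11 XOR in5 = 1 XOR 1 = 0
net13 = net8 XOR in5 = 1 XOR 1 = 0
net15 = net7 XOR net12 = 1 XOR 0 = 1

net12 = 0, net13 = 0, net15 = 1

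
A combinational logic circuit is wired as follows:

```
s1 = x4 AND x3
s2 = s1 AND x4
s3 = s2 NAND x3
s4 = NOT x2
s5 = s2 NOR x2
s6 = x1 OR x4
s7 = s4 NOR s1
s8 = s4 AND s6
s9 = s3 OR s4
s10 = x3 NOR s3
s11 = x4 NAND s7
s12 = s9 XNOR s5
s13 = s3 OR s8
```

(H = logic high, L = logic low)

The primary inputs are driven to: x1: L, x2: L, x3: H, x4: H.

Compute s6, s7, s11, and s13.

s6 = H  s7 = L  s11 = H  s13 = H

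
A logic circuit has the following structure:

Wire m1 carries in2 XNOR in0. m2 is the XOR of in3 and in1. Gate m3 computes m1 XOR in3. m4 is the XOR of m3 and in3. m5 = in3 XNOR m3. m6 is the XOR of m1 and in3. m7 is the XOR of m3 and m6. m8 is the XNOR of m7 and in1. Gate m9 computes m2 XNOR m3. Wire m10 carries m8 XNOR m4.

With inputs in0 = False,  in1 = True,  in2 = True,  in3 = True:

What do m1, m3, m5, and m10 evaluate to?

m1 = False, m3 = True, m5 = True, m10 = True

m1 = in2 XNOR in0 = True XNOR False = False
m3 = m1 XOR in3 = False XOR True = True
m4 = m3 XOR in3 = True XOR True = False
m5 = in3 XNOR m3 = True XNOR True = True
m6 = m1 XOR in3 = False XOR True = True
m7 = m3 XOR m6 = True XOR True = False
m8 = m7 XNOR in1 = False XNOR True = False
m10 = m8 XNOR m4 = False XNOR False = True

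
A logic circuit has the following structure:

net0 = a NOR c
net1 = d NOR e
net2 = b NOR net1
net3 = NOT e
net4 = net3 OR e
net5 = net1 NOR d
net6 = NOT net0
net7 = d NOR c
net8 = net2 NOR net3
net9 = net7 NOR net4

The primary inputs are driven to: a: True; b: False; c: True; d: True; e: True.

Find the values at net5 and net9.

net5 = False, net9 = False

net1 = d NOR e = True NOR True = False
net3 = NOT e = NOT True = False
net4 = net3 OR e = False OR True = True
net5 = net1 NOR d = False NOR True = False
net7 = d NOR c = True NOR True = False
net9 = net7 NOR net4 = False NOR True = False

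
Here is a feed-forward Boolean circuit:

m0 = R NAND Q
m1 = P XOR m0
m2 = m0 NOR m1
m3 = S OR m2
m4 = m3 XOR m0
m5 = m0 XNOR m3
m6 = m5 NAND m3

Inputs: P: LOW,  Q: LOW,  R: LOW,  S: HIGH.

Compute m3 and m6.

m3 = HIGH, m6 = LOW

m0 = R NAND Q = LOW NAND LOW = HIGH
m1 = P XOR m0 = LOW XOR HIGH = HIGH
m2 = m0 NOR m1 = HIGH NOR HIGH = LOW
m3 = S OR m2 = HIGH OR LOW = HIGH
m5 = m0 XNOR m3 = HIGH XNOR HIGH = HIGH
m6 = m5 NAND m3 = HIGH NAND HIGH = LOW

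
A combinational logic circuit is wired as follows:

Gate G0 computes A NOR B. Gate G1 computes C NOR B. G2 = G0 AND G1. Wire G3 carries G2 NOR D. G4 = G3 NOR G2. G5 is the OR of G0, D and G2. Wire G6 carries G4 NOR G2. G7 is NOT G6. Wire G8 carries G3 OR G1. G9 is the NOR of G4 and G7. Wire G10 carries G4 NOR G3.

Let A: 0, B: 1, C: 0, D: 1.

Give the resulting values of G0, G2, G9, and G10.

G0 = 0; G2 = 0; G9 = 0; G10 = 0

G0 = A NOR B = 0 NOR 1 = 0
G1 = C NOR B = 0 NOR 1 = 0
G2 = G0 AND G1 = 0 AND 0 = 0
G3 = G2 NOR D = 0 NOR 1 = 0
G4 = G3 NOR G2 = 0 NOR 0 = 1
G6 = G4 NOR G2 = 1 NOR 0 = 0
G7 = NOT G6 = NOT 0 = 1
G9 = G4 NOR G7 = 1 NOR 1 = 0
G10 = G4 NOR G3 = 1 NOR 0 = 0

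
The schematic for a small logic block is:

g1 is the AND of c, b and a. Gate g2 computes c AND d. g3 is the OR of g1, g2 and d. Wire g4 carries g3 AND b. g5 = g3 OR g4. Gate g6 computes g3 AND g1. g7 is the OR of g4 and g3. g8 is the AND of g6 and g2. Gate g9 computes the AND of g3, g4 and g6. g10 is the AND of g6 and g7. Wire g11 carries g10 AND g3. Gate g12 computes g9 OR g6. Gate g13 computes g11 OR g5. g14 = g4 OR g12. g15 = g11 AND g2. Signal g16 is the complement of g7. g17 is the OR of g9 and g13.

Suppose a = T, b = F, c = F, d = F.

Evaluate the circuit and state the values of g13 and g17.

g13 = F  g17 = F

g1 = c AND b AND a = F AND F AND T = F
g2 = c AND d = F AND F = F
g3 = g1 OR g2 OR d = F OR F OR F = F
g4 = g3 AND b = F AND F = F
g5 = g3 OR g4 = F OR F = F
g6 = g3 AND g1 = F AND F = F
g7 = g4 OR g3 = F OR F = F
g9 = g3 AND g4 AND g6 = F AND F AND F = F
g10 = g6 AND g7 = F AND F = F
g11 = g10 AND g3 = F AND F = F
g13 = g11 OR g5 = F OR F = F
g17 = g9 OR g13 = F OR F = F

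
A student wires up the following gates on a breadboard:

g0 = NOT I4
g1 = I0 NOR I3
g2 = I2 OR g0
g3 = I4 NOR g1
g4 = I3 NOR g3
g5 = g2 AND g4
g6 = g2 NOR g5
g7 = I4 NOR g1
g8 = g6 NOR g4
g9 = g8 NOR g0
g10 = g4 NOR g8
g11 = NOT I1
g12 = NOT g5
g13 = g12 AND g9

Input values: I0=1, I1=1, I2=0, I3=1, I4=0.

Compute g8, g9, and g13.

g8 = 1  g9 = 0  g13 = 0

g0 = NOT I4 = NOT 0 = 1
g1 = I0 NOR I3 = 1 NOR 1 = 0
g2 = I2 OR g0 = 0 OR 1 = 1
g3 = I4 NOR g1 = 0 NOR 0 = 1
g4 = I3 NOR g3 = 1 NOR 1 = 0
g5 = g2 AND g4 = 1 AND 0 = 0
g6 = g2 NOR g5 = 1 NOR 0 = 0
g8 = g6 NOR g4 = 0 NOR 0 = 1
g9 = g8 NOR g0 = 1 NOR 1 = 0
g12 = NOT g5 = NOT 0 = 1
g13 = g12 AND g9 = 1 AND 0 = 0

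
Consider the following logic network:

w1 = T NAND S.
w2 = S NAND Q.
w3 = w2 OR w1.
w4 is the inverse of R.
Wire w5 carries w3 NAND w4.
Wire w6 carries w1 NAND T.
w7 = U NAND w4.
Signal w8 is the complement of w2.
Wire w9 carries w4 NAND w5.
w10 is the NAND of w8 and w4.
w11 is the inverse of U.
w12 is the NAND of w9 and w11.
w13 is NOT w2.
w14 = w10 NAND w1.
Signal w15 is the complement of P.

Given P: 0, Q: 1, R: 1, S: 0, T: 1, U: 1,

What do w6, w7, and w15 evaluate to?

w1 = T NAND S = 1 NAND 0 = 1
w4 = NOT R = NOT 1 = 0
w6 = w1 NAND T = 1 NAND 1 = 0
w7 = U NAND w4 = 1 NAND 0 = 1
w15 = NOT P = NOT 0 = 1

w6 = 0, w7 = 1, w15 = 1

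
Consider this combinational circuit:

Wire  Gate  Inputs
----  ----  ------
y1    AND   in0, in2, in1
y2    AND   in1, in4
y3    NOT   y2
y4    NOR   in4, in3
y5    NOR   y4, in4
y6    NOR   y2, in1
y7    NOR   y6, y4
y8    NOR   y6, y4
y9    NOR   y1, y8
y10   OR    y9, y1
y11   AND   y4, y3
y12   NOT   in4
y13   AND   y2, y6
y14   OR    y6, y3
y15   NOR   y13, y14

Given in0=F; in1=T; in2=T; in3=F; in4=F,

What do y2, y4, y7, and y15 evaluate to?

y2 = in1 AND in4 = T AND F = F
y3 = NOT y2 = NOT F = T
y4 = in4 NOR in3 = F NOR F = T
y6 = y2 NOR in1 = F NOR T = F
y7 = y6 NOR y4 = F NOR T = F
y13 = y2 AND y6 = F AND F = F
y14 = y6 OR y3 = F OR T = T
y15 = y13 NOR y14 = F NOR T = F

y2 = F; y4 = T; y7 = F; y15 = F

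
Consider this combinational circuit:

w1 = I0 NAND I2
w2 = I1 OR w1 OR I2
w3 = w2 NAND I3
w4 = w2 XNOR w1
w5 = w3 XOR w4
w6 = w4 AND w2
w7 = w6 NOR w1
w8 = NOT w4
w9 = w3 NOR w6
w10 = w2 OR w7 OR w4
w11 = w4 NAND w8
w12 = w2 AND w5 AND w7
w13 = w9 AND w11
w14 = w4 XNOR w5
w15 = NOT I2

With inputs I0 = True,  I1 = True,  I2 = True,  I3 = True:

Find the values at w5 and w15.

w1 = I0 NAND I2 = True NAND True = False
w2 = I1 OR w1 OR I2 = True OR False OR True = True
w3 = w2 NAND I3 = True NAND True = False
w4 = w2 XNOR w1 = True XNOR False = False
w5 = w3 XOR w4 = False XOR False = False
w15 = NOT I2 = NOT True = False

w5 = False  w15 = False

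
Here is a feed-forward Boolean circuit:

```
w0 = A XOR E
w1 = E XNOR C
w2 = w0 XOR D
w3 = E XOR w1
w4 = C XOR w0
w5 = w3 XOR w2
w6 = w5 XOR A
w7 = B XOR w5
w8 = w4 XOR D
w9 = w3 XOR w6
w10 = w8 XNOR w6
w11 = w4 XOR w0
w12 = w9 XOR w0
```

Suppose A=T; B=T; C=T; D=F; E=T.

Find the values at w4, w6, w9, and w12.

w4 = T, w6 = T, w9 = T, w12 = T

w0 = A XOR E = T XOR T = F
w1 = E XNOR C = T XNOR T = T
w2 = w0 XOR D = F XOR F = F
w3 = E XOR w1 = T XOR T = F
w4 = C XOR w0 = T XOR F = T
w5 = w3 XOR w2 = F XOR F = F
w6 = w5 XOR A = F XOR T = T
w9 = w3 XOR w6 = F XOR T = T
w12 = w9 XOR w0 = T XOR F = T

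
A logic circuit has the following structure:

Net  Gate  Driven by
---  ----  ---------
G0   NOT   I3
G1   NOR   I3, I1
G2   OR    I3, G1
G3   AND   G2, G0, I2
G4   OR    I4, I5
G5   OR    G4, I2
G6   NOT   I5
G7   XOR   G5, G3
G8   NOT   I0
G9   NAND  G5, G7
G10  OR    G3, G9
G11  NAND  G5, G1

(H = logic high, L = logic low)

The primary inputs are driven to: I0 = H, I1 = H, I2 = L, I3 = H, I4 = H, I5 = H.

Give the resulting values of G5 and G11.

G5 = H, G11 = H

G1 = I3 NOR I1 = H NOR H = L
G4 = I4 OR I5 = H OR H = H
G5 = G4 OR I2 = H OR L = H
G11 = G5 NAND G1 = H NAND L = H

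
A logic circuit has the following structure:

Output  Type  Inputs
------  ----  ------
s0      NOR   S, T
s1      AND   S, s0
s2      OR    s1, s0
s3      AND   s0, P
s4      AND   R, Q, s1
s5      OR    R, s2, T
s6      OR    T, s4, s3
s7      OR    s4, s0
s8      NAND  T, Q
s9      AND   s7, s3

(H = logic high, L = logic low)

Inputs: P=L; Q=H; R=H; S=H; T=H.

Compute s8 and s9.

s8 = L; s9 = L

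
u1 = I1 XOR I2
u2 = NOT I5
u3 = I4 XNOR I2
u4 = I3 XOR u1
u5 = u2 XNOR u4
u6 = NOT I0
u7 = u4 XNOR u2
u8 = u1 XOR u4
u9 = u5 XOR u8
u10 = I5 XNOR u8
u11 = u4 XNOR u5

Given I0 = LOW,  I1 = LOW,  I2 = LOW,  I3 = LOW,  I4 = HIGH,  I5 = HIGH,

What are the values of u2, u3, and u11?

u1 = I1 XOR I2 = LOW XOR LOW = LOW
u2 = NOT I5 = NOT HIGH = LOW
u3 = I4 XNOR I2 = HIGH XNOR LOW = LOW
u4 = I3 XOR u1 = LOW XOR LOW = LOW
u5 = u2 XNOR u4 = LOW XNOR LOW = HIGH
u11 = u4 XNOR u5 = LOW XNOR HIGH = LOW

u2 = LOW, u3 = LOW, u11 = LOW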